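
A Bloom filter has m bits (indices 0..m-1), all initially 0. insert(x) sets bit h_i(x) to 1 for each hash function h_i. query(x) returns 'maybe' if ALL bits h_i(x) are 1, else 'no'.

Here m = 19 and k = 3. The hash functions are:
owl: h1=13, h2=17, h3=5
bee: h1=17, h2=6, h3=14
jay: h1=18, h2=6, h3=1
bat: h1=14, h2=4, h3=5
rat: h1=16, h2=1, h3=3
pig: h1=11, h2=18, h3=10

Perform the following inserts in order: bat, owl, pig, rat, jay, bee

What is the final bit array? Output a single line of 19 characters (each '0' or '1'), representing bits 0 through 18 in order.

Start: bits=0000000000000000000
After insert 'bat': sets bits 4 5 14 -> bits=0000110000000010000
After insert 'owl': sets bits 5 13 17 -> bits=0000110000000110010
After insert 'pig': sets bits 10 11 18 -> bits=0000110000110110011
After insert 'rat': sets bits 1 3 16 -> bits=0101110000110110111
After insert 'jay': sets bits 1 6 18 -> bits=0101111000110110111
After insert 'bee': sets bits 6 14 17 -> bits=0101111000110110111

Answer: 0101111000110110111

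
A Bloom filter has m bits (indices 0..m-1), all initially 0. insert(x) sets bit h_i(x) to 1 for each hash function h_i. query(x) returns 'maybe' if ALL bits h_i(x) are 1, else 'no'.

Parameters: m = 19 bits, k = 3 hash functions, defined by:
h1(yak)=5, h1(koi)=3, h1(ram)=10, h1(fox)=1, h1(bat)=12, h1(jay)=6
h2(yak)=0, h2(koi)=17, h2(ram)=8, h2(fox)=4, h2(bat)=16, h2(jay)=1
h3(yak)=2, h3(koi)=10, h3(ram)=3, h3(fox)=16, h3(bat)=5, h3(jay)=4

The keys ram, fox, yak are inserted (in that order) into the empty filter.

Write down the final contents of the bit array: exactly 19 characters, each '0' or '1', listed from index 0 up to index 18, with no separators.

Start: bits=0000000000000000000
After insert 'ram': sets bits 3 8 10 -> bits=0001000010100000000
After insert 'fox': sets bits 1 4 16 -> bits=0101100010100000100
After insert 'yak': sets bits 0 2 5 -> bits=1111110010100000100

Answer: 1111110010100000100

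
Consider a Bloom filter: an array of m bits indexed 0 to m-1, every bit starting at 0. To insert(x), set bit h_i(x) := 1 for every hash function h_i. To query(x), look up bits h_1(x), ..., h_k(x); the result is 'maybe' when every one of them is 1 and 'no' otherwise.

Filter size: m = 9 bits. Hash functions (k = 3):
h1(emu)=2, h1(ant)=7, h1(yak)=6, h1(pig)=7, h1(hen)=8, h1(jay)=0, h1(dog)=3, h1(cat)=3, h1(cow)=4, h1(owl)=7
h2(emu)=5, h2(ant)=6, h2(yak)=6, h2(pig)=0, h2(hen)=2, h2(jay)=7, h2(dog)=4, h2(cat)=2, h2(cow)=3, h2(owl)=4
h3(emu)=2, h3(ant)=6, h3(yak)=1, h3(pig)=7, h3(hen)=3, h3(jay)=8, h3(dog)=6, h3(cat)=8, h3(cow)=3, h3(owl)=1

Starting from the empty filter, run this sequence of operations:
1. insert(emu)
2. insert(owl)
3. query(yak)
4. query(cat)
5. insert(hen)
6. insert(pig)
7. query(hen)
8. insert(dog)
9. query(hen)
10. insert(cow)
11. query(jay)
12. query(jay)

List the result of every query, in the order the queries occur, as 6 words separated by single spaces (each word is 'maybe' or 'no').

Start: bits=000000000
Op 1: insert emu -> sets bits 2 5 -> bits=001001000
Op 2: insert owl -> sets bits 1 4 7 -> bits=011011010
Op 3: query yak -> checks bit1=1, bit6=0 (has a 0) -> no
Op 4: query cat -> checks bit2=1, bit3=0, bit8=0 (has a 0) -> no
Op 5: insert hen -> sets bits 2 3 8 -> bits=011111011
Op 6: insert pig -> sets bits 0 7 -> bits=111111011
Op 7: query hen -> checks bit2=1, bit3=1, bit8=1 (all 1) -> maybe
Op 8: insert dog -> sets bits 3 4 6 -> bits=111111111
Op 9: query hen -> checks bit2=1, bit3=1, bit8=1 (all 1) -> maybe
Op 10: insert cow -> sets bits 3 4 -> bits=111111111
Op 11: query jay -> checks bit0=1, bit7=1, bit8=1 (all 1) -> maybe
Op 12: query jay -> checks bit0=1, bit7=1, bit8=1 (all 1) -> maybe
Query results in order: no no maybe maybe maybe maybe

Answer: no no maybe maybe maybe maybe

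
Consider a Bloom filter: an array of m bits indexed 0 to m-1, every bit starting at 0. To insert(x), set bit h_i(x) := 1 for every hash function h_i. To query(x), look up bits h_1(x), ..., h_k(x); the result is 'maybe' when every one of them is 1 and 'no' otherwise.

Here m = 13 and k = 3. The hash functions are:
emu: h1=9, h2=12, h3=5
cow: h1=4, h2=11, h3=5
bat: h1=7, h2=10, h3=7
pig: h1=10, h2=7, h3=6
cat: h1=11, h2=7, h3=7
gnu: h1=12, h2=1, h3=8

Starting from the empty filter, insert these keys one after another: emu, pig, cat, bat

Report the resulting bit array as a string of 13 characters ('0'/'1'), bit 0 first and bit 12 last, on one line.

Start: bits=0000000000000
After insert 'emu': sets bits 5 9 12 -> bits=0000010001001
After insert 'pig': sets bits 6 7 10 -> bits=0000011101101
After insert 'cat': sets bits 7 11 -> bits=0000011101111
After insert 'bat': sets bits 7 10 -> bits=0000011101111

Answer: 0000011101111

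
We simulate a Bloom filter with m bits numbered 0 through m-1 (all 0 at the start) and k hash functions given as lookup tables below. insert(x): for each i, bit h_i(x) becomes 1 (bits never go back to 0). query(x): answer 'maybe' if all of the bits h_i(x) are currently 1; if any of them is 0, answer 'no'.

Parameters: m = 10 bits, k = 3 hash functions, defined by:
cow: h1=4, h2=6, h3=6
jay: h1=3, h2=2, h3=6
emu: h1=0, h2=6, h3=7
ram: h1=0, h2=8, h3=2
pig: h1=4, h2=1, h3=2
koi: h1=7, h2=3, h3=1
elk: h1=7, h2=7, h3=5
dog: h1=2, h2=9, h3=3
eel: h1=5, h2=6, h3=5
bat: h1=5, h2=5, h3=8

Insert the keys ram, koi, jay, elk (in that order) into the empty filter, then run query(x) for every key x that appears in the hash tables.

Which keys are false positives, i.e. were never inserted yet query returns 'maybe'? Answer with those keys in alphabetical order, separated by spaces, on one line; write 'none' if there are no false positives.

Answer: bat eel emu

Derivation:
Start: bits=0000000000
After insert 'ram': sets bits 0 2 8 -> bits=1010000010
After insert 'koi': sets bits 1 3 7 -> bits=1111000110
After insert 'jay': sets bits 2 3 6 -> bits=1111001110
After insert 'elk': sets bits 5 7 -> bits=1111011110
Not inserted: bat cow dog eel emu pig — query each against bits=1111011110:
query bat: checks bit5=1, bit8=1 (all 1) -> maybe => FALSE POSITIVE
query cow: checks bit4=0, bit6=1 (has a 0) -> no => not a false positive
query dog: checks bit2=1, bit3=1, bit9=0 (has a 0) -> no => not a false positive
query eel: checks bit5=1, bit6=1 (all 1) -> maybe => FALSE POSITIVE
query emu: checks bit0=1, bit6=1, bit7=1 (all 1) -> maybe => FALSE POSITIVE
query pig: checks bit1=1, bit2=1, bit4=0 (has a 0) -> no => not a false positive
False positives (alphabetical): bat eel emu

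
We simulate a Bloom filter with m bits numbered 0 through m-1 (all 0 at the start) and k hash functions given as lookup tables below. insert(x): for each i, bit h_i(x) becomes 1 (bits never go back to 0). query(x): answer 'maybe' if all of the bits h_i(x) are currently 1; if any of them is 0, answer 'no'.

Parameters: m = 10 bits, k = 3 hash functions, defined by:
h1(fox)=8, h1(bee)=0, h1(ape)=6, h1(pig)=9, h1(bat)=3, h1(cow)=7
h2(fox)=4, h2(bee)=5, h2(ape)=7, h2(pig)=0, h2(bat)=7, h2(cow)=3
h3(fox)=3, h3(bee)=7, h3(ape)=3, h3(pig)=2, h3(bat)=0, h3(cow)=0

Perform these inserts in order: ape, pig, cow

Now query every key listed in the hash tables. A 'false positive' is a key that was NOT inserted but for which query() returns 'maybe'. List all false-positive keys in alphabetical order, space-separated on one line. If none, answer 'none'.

Answer: bat

Derivation:
Start: bits=0000000000
After insert 'ape': sets bits 3 6 7 -> bits=0001001100
After insert 'pig': sets bits 0 2 9 -> bits=1011001101
After insert 'cow': sets bits 0 3 7 -> bits=1011001101
Not inserted: bat bee fox — query each against bits=1011001101:
query bat: checks bit0=1, bit3=1, bit7=1 (all 1) -> maybe => FALSE POSITIVE
query bee: checks bit0=1, bit5=0, bit7=1 (has a 0) -> no => not a false positive
query fox: checks bit3=1, bit4=0, bit8=0 (has a 0) -> no => not a false positive
False positives (alphabetical): bat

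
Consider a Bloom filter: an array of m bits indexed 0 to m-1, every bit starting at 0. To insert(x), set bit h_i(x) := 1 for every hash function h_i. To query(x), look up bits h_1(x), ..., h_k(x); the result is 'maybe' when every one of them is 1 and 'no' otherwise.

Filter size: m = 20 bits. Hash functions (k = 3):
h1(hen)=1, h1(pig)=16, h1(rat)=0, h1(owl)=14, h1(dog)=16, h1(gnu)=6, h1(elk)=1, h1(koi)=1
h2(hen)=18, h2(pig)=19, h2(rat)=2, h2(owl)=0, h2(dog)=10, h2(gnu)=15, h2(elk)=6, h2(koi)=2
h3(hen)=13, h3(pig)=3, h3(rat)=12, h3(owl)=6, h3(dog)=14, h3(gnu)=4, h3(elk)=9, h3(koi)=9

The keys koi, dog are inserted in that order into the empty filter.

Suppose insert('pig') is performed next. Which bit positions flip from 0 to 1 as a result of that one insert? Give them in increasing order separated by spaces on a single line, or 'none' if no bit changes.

Start: bits=00000000000000000000
After insert 'koi': sets bits 1 2 9 -> bits=01100000010000000000
After insert 'dog': sets bits 10 14 16 -> bits=01100000011000101000
insert 'pig' would touch bits 3 16 19; currently bit3=0, bit16=1, bit19=0
Bits that are 0 among those (would change 0->1): 3 19

Answer: 3 19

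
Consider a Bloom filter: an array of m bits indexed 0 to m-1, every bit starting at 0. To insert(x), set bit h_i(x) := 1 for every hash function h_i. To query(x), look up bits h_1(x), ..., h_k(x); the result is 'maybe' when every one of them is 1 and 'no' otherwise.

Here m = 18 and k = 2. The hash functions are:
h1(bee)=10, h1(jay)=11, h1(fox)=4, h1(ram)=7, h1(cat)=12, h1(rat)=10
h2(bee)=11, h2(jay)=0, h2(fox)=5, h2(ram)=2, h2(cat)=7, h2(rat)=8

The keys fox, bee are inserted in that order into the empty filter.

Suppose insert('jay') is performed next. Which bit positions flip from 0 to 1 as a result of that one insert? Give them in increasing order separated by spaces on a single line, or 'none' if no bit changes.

Start: bits=000000000000000000
After insert 'fox': sets bits 4 5 -> bits=000011000000000000
After insert 'bee': sets bits 10 11 -> bits=000011000011000000
insert 'jay' would touch bits 0 11; currently bit0=0, bit11=1
Bits that are 0 among those (would change 0->1): 0

Answer: 0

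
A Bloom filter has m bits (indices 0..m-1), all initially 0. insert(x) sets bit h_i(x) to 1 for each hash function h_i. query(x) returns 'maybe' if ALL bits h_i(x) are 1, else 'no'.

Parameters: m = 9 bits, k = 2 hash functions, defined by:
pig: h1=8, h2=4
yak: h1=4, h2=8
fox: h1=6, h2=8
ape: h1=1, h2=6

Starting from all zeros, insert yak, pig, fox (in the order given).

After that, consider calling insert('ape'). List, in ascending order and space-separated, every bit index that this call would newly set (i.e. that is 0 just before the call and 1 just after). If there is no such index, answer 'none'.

Answer: 1

Derivation:
Start: bits=000000000
After insert 'yak': sets bits 4 8 -> bits=000010001
After insert 'pig': sets bits 4 8 -> bits=000010001
After insert 'fox': sets bits 6 8 -> bits=000010101
insert 'ape' would touch bits 1 6; currently bit1=0, bit6=1
Bits that are 0 among those (would change 0->1): 1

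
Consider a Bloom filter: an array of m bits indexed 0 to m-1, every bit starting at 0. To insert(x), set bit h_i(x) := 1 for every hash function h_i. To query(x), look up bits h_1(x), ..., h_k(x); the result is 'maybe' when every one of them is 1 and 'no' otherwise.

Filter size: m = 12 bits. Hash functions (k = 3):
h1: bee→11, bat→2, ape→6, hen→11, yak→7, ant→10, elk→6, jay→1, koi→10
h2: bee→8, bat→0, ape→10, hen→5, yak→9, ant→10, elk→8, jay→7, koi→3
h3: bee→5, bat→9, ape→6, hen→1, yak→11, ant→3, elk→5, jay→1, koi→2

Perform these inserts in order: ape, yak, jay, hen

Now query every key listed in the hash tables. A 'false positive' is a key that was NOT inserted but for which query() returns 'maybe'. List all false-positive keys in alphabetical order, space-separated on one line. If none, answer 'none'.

Start: bits=000000000000
After insert 'ape': sets bits 6 10 -> bits=000000100010
After insert 'yak': sets bits 7 9 11 -> bits=000000110111
After insert 'jay': sets bits 1 7 -> bits=010000110111
After insert 'hen': sets bits 1 5 11 -> bits=010001110111
Not inserted: ant bat bee elk koi — query each against bits=010001110111:
query ant: checks bit3=0, bit10=1 (has a 0) -> no => not a false positive
query bat: checks bit0=0, bit2=0, bit9=1 (has a 0) -> no => not a false positive
query bee: checks bit5=1, bit8=0, bit11=1 (has a 0) -> no => not a false positive
query elk: checks bit5=1, bit6=1, bit8=0 (has a 0) -> no => not a false positive
query koi: checks bit2=0, bit3=0, bit10=1 (has a 0) -> no => not a false positive
False positives (alphabetical): none

Answer: none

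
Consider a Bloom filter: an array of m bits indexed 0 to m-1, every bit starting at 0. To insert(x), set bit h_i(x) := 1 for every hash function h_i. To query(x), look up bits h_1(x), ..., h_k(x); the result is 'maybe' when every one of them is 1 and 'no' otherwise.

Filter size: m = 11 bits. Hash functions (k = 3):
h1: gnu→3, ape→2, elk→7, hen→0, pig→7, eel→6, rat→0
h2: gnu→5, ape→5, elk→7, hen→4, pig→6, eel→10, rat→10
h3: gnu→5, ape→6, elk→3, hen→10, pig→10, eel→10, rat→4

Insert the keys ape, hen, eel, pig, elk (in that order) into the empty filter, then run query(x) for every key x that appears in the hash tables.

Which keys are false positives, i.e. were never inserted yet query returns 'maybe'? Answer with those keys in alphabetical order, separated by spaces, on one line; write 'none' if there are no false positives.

Start: bits=00000000000
After insert 'ape': sets bits 2 5 6 -> bits=00100110000
After insert 'hen': sets bits 0 4 10 -> bits=10101110001
After insert 'eel': sets bits 6 10 -> bits=10101110001
After insert 'pig': sets bits 6 7 10 -> bits=10101111001
After insert 'elk': sets bits 3 7 -> bits=10111111001
Not inserted: gnu rat — query each against bits=10111111001:
query gnu: checks bit3=1, bit5=1 (all 1) -> maybe => FALSE POSITIVE
query rat: checks bit0=1, bit4=1, bit10=1 (all 1) -> maybe => FALSE POSITIVE
False positives (alphabetical): gnu rat

Answer: gnu rat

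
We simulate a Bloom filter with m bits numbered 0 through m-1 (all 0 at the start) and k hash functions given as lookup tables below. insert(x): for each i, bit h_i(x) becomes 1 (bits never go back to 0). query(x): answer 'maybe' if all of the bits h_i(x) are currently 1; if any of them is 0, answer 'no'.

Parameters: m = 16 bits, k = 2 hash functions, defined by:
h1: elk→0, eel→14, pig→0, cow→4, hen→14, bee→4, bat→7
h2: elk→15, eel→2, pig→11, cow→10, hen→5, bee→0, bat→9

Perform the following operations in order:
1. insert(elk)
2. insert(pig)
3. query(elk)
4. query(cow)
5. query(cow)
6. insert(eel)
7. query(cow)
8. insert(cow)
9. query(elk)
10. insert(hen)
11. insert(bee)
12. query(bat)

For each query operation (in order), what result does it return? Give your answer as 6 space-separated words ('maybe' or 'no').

Start: bits=0000000000000000
Op 1: insert elk -> sets bits 0 15 -> bits=1000000000000001
Op 2: insert pig -> sets bits 0 11 -> bits=1000000000010001
Op 3: query elk -> checks bit0=1, bit15=1 (all 1) -> maybe
Op 4: query cow -> checks bit4=0, bit10=0 (has a 0) -> no
Op 5: query cow -> checks bit4=0, bit10=0 (has a 0) -> no
Op 6: insert eel -> sets bits 2 14 -> bits=1010000000010011
Op 7: query cow -> checks bit4=0, bit10=0 (has a 0) -> no
Op 8: insert cow -> sets bits 4 10 -> bits=1010100000110011
Op 9: query elk -> checks bit0=1, bit15=1 (all 1) -> maybe
Op 10: insert hen -> sets bits 5 14 -> bits=1010110000110011
Op 11: insert bee -> sets bits 0 4 -> bits=1010110000110011
Op 12: query bat -> checks bit7=0, bit9=0 (has a 0) -> no
Query results in order: maybe no no no maybe no

Answer: maybe no no no maybe no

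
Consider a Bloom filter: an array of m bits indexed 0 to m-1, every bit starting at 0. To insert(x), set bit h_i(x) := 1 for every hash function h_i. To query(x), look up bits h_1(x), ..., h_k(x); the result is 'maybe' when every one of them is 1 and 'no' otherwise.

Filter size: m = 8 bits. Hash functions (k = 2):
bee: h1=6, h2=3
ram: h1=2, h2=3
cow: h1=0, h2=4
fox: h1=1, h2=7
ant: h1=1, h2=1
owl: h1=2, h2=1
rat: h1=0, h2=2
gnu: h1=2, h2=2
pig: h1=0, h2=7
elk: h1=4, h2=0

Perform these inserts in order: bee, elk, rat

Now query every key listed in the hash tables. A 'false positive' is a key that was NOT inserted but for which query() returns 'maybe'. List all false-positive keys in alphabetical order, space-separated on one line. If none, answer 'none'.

Start: bits=00000000
After insert 'bee': sets bits 3 6 -> bits=00010010
After insert 'elk': sets bits 0 4 -> bits=10011010
After insert 'rat': sets bits 0 2 -> bits=10111010
Not inserted: ant cow fox gnu owl pig ram — query each against bits=10111010:
query ant: checks bit1=0 (has a 0) -> no => not a false positive
query cow: checks bit0=1, bit4=1 (all 1) -> maybe => FALSE POSITIVE
query fox: checks bit1=0, bit7=0 (has a 0) -> no => not a false positive
query gnu: checks bit2=1 (all 1) -> maybe => FALSE POSITIVE
query owl: checks bit1=0, bit2=1 (has a 0) -> no => not a false positive
query pig: checks bit0=1, bit7=0 (has a 0) -> no => not a false positive
query ram: checks bit2=1, bit3=1 (all 1) -> maybe => FALSE POSITIVE
False positives (alphabetical): cow gnu ram

Answer: cow gnu ram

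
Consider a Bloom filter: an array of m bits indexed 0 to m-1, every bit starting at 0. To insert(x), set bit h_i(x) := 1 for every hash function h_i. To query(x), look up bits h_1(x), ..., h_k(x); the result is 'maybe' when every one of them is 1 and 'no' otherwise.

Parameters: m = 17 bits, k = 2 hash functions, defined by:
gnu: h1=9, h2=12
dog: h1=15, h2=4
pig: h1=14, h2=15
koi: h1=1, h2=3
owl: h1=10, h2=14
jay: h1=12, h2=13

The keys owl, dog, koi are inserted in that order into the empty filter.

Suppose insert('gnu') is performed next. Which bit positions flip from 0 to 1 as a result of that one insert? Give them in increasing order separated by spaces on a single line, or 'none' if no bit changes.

Start: bits=00000000000000000
After insert 'owl': sets bits 10 14 -> bits=00000000001000100
After insert 'dog': sets bits 4 15 -> bits=00001000001000110
After insert 'koi': sets bits 1 3 -> bits=01011000001000110
insert 'gnu' would touch bits 9 12; currently bit9=0, bit12=0
Bits that are 0 among those (would change 0->1): 9 12

Answer: 9 12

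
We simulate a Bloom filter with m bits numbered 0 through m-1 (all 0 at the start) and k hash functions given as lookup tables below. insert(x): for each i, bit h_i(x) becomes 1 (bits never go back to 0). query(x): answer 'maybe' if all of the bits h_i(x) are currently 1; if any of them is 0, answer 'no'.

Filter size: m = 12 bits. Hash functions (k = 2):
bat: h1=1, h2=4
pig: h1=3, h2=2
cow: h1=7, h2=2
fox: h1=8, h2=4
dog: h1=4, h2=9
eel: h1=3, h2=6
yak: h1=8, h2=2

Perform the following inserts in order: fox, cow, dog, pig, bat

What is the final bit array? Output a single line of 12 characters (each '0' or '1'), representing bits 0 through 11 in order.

Answer: 011110011100

Derivation:
Start: bits=000000000000
After insert 'fox': sets bits 4 8 -> bits=000010001000
After insert 'cow': sets bits 2 7 -> bits=001010011000
After insert 'dog': sets bits 4 9 -> bits=001010011100
After insert 'pig': sets bits 2 3 -> bits=001110011100
After insert 'bat': sets bits 1 4 -> bits=011110011100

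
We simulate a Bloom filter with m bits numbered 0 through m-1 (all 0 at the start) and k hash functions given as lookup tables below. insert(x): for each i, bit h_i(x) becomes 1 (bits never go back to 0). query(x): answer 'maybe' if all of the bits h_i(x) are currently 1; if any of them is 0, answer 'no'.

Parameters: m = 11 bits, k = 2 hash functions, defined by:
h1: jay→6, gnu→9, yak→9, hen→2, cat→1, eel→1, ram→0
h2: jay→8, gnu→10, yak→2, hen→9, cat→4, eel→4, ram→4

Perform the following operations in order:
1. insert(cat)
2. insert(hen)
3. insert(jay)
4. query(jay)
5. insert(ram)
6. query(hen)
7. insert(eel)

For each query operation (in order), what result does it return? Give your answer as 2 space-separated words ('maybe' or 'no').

Start: bits=00000000000
Op 1: insert cat -> sets bits 1 4 -> bits=01001000000
Op 2: insert hen -> sets bits 2 9 -> bits=01101000010
Op 3: insert jay -> sets bits 6 8 -> bits=01101010110
Op 4: query jay -> checks bit6=1, bit8=1 (all 1) -> maybe
Op 5: insert ram -> sets bits 0 4 -> bits=11101010110
Op 6: query hen -> checks bit2=1, bit9=1 (all 1) -> maybe
Op 7: insert eel -> sets bits 1 4 -> bits=11101010110
Query results in order: maybe maybe

Answer: maybe maybe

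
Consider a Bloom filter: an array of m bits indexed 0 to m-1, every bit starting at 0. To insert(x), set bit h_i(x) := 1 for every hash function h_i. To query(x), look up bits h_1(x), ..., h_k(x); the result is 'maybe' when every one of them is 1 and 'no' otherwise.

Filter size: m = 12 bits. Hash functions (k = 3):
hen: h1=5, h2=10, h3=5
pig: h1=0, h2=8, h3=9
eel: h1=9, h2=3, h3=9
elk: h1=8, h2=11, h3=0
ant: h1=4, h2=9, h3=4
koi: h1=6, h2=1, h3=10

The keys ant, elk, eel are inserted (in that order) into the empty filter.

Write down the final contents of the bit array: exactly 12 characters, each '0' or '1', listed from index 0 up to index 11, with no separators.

Start: bits=000000000000
After insert 'ant': sets bits 4 9 -> bits=000010000100
After insert 'elk': sets bits 0 8 11 -> bits=100010001101
After insert 'eel': sets bits 3 9 -> bits=100110001101

Answer: 100110001101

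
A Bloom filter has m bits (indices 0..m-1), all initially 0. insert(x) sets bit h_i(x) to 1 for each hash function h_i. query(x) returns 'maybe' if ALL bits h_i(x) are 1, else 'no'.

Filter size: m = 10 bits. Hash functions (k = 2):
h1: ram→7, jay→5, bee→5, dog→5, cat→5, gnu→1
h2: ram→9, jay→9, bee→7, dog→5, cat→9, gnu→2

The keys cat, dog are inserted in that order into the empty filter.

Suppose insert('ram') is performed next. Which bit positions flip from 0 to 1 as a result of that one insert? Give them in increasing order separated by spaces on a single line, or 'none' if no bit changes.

Answer: 7

Derivation:
Start: bits=0000000000
After insert 'cat': sets bits 5 9 -> bits=0000010001
After insert 'dog': sets bits 5 -> bits=0000010001
insert 'ram' would touch bits 7 9; currently bit7=0, bit9=1
Bits that are 0 among those (would change 0->1): 7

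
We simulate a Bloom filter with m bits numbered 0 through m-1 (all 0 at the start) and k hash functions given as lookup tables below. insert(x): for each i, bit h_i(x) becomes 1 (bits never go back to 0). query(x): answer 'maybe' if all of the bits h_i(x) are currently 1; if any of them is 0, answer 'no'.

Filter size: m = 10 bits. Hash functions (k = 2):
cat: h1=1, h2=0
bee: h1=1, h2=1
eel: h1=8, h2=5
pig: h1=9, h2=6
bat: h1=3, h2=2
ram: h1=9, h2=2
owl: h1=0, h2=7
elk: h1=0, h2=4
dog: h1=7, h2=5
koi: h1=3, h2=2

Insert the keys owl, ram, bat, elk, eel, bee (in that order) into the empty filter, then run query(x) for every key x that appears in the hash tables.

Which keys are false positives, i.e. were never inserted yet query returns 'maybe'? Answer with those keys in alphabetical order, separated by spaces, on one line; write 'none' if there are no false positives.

Start: bits=0000000000
After insert 'owl': sets bits 0 7 -> bits=1000000100
After insert 'ram': sets bits 2 9 -> bits=1010000101
After insert 'bat': sets bits 2 3 -> bits=1011000101
After insert 'elk': sets bits 0 4 -> bits=1011100101
After insert 'eel': sets bits 5 8 -> bits=1011110111
After insert 'bee': sets bits 1 -> bits=1111110111
Not inserted: cat dog koi pig — query each against bits=1111110111:
query cat: checks bit0=1, bit1=1 (all 1) -> maybe => FALSE POSITIVE
query dog: checks bit5=1, bit7=1 (all 1) -> maybe => FALSE POSITIVE
query koi: checks bit2=1, bit3=1 (all 1) -> maybe => FALSE POSITIVE
query pig: checks bit6=0, bit9=1 (has a 0) -> no => not a false positive
False positives (alphabetical): cat dog koi

Answer: cat dog koi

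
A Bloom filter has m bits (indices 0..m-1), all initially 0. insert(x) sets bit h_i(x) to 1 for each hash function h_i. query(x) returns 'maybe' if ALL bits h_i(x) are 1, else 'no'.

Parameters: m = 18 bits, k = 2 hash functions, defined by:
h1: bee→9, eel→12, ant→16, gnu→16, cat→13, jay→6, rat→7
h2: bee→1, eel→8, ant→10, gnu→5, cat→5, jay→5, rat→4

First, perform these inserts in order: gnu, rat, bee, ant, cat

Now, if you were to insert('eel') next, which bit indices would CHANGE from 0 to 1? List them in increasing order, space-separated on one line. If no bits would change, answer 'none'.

Answer: 8 12

Derivation:
Start: bits=000000000000000000
After insert 'gnu': sets bits 5 16 -> bits=000001000000000010
After insert 'rat': sets bits 4 7 -> bits=000011010000000010
After insert 'bee': sets bits 1 9 -> bits=010011010100000010
After insert 'ant': sets bits 10 16 -> bits=010011010110000010
After insert 'cat': sets bits 5 13 -> bits=010011010110010010
insert 'eel' would touch bits 8 12; currently bit8=0, bit12=0
Bits that are 0 among those (would change 0->1): 8 12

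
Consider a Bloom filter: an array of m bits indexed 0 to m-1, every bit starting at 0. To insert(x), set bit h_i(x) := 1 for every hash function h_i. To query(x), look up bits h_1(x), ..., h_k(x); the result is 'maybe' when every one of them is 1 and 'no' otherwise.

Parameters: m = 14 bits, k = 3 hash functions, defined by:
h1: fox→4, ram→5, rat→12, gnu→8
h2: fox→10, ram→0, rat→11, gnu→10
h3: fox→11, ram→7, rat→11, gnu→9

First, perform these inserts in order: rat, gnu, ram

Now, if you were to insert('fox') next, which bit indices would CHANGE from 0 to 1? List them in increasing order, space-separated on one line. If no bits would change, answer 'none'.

Answer: 4

Derivation:
Start: bits=00000000000000
After insert 'rat': sets bits 11 12 -> bits=00000000000110
After insert 'gnu': sets bits 8 9 10 -> bits=00000000111110
After insert 'ram': sets bits 0 5 7 -> bits=10000101111110
insert 'fox' would touch bits 4 10 11; currently bit4=0, bit10=1, bit11=1
Bits that are 0 among those (would change 0->1): 4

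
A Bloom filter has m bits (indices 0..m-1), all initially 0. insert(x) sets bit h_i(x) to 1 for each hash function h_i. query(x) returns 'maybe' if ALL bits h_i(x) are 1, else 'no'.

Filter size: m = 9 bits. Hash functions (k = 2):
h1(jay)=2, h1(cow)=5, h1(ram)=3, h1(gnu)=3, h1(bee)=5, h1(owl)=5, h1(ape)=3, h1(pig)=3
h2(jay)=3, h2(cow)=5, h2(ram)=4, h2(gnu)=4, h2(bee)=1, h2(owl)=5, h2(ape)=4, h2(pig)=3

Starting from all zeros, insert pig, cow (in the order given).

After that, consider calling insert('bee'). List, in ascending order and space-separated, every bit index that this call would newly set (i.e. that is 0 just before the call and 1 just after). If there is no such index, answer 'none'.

Answer: 1

Derivation:
Start: bits=000000000
After insert 'pig': sets bits 3 -> bits=000100000
After insert 'cow': sets bits 5 -> bits=000101000
insert 'bee' would touch bits 1 5; currently bit1=0, bit5=1
Bits that are 0 among those (would change 0->1): 1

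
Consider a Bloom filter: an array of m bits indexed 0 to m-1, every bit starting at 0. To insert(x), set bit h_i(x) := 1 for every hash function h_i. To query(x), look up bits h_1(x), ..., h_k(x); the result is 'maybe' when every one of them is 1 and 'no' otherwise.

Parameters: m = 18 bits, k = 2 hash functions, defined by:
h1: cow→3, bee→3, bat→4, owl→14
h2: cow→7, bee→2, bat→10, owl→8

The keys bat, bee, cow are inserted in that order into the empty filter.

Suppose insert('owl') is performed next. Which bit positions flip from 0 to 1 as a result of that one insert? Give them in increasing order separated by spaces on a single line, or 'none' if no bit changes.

Answer: 8 14

Derivation:
Start: bits=000000000000000000
After insert 'bat': sets bits 4 10 -> bits=000010000010000000
After insert 'bee': sets bits 2 3 -> bits=001110000010000000
After insert 'cow': sets bits 3 7 -> bits=001110010010000000
insert 'owl' would touch bits 8 14; currently bit8=0, bit14=0
Bits that are 0 among those (would change 0->1): 8 14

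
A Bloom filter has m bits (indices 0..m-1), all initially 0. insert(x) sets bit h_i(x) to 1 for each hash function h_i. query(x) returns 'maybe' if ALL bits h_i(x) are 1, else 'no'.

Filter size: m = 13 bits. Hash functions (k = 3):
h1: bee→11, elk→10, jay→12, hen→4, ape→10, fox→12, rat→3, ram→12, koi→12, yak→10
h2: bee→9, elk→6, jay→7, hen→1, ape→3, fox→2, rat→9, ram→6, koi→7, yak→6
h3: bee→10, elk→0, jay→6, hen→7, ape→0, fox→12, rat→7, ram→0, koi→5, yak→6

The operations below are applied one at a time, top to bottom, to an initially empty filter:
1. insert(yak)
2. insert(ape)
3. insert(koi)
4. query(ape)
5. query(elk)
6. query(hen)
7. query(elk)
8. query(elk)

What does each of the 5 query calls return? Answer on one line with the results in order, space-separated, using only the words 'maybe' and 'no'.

Start: bits=0000000000000
Op 1: insert yak -> sets bits 6 10 -> bits=0000001000100
Op 2: insert ape -> sets bits 0 3 10 -> bits=1001001000100
Op 3: insert koi -> sets bits 5 7 12 -> bits=1001011100101
Op 4: query ape -> checks bit0=1, bit3=1, bit10=1 (all 1) -> maybe
Op 5: query elk -> checks bit0=1, bit6=1, bit10=1 (all 1) -> maybe
Op 6: query hen -> checks bit1=0, bit4=0, bit7=1 (has a 0) -> no
Op 7: query elk -> checks bit0=1, bit6=1, bit10=1 (all 1) -> maybe
Op 8: query elk -> checks bit0=1, bit6=1, bit10=1 (all 1) -> maybe
Query results in order: maybe maybe no maybe maybe

Answer: maybe maybe no maybe maybe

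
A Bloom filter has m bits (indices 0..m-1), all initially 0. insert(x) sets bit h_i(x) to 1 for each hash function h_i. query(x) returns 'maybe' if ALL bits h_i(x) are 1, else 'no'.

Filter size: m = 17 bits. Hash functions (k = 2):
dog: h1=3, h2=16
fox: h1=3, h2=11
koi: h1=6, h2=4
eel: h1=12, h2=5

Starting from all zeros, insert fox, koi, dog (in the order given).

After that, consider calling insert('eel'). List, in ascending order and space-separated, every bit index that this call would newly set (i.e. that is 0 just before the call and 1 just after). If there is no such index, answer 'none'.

Start: bits=00000000000000000
After insert 'fox': sets bits 3 11 -> bits=00010000000100000
After insert 'koi': sets bits 4 6 -> bits=00011010000100000
After insert 'dog': sets bits 3 16 -> bits=00011010000100001
insert 'eel' would touch bits 5 12; currently bit5=0, bit12=0
Bits that are 0 among those (would change 0->1): 5 12

Answer: 5 12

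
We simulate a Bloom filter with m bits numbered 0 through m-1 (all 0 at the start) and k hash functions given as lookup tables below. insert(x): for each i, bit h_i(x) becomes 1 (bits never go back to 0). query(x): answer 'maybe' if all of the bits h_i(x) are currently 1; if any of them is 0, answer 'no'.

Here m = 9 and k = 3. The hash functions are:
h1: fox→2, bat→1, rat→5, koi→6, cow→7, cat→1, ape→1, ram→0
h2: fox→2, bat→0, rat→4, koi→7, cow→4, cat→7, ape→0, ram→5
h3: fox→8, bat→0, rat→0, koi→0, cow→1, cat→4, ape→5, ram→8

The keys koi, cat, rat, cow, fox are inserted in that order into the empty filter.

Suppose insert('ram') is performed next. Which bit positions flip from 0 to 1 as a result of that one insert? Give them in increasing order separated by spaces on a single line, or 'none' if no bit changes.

Start: bits=000000000
After insert 'koi': sets bits 0 6 7 -> bits=100000110
After insert 'cat': sets bits 1 4 7 -> bits=110010110
After insert 'rat': sets bits 0 4 5 -> bits=110011110
After insert 'cow': sets bits 1 4 7 -> bits=110011110
After insert 'fox': sets bits 2 8 -> bits=111011111
insert 'ram' would touch bits 0 5 8; currently bit0=1, bit5=1, bit8=1
Bits that are 0 among those (would change 0->1): none

Answer: none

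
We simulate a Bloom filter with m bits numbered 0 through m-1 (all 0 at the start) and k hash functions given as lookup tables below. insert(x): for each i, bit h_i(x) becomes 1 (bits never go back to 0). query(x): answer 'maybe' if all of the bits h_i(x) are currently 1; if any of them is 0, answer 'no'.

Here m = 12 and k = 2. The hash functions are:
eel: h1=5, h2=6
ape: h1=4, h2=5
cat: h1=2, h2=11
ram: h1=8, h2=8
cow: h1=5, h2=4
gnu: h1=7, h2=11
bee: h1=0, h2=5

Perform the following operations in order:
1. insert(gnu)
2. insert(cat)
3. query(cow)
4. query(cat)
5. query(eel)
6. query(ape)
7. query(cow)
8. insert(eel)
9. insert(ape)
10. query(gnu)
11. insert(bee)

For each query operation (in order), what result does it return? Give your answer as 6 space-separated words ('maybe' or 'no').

Start: bits=000000000000
Op 1: insert gnu -> sets bits 7 11 -> bits=000000010001
Op 2: insert cat -> sets bits 2 11 -> bits=001000010001
Op 3: query cow -> checks bit4=0, bit5=0 (has a 0) -> no
Op 4: query cat -> checks bit2=1, bit11=1 (all 1) -> maybe
Op 5: query eel -> checks bit5=0, bit6=0 (has a 0) -> no
Op 6: query ape -> checks bit4=0, bit5=0 (has a 0) -> no
Op 7: query cow -> checks bit4=0, bit5=0 (has a 0) -> no
Op 8: insert eel -> sets bits 5 6 -> bits=001001110001
Op 9: insert ape -> sets bits 4 5 -> bits=001011110001
Op 10: query gnu -> checks bit7=1, bit11=1 (all 1) -> maybe
Op 11: insert bee -> sets bits 0 5 -> bits=101011110001
Query results in order: no maybe no no no maybe

Answer: no maybe no no no maybe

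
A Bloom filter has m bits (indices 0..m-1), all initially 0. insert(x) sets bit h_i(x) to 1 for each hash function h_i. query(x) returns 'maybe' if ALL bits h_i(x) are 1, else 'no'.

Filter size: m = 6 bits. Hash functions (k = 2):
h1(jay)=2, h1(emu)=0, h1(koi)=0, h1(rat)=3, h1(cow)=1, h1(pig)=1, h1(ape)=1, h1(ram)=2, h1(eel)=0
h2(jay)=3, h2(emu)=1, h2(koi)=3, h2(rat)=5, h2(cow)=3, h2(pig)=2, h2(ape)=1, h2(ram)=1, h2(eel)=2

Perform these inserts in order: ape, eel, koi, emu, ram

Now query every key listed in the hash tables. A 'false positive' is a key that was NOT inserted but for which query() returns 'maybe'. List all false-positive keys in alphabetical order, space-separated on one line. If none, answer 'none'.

Answer: cow jay pig

Derivation:
Start: bits=000000
After insert 'ape': sets bits 1 -> bits=010000
After insert 'eel': sets bits 0 2 -> bits=111000
After insert 'koi': sets bits 0 3 -> bits=111100
After insert 'emu': sets bits 0 1 -> bits=111100
After insert 'ram': sets bits 1 2 -> bits=111100
Not inserted: cow jay pig rat — query each against bits=111100:
query cow: checks bit1=1, bit3=1 (all 1) -> maybe => FALSE POSITIVE
query jay: checks bit2=1, bit3=1 (all 1) -> maybe => FALSE POSITIVE
query pig: checks bit1=1, bit2=1 (all 1) -> maybe => FALSE POSITIVE
query rat: checks bit3=1, bit5=0 (has a 0) -> no => not a false positive
False positives (alphabetical): cow jay pig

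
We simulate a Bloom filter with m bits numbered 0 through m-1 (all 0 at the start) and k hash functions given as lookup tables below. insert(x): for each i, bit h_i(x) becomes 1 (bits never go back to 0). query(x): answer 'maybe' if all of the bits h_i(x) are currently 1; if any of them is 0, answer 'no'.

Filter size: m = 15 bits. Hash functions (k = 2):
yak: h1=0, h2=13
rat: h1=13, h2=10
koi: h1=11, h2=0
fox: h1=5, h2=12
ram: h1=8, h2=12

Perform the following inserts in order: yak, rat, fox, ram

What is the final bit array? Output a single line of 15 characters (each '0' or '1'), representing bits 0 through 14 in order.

Answer: 100001001010110

Derivation:
Start: bits=000000000000000
After insert 'yak': sets bits 0 13 -> bits=100000000000010
After insert 'rat': sets bits 10 13 -> bits=100000000010010
After insert 'fox': sets bits 5 12 -> bits=100001000010110
After insert 'ram': sets bits 8 12 -> bits=100001001010110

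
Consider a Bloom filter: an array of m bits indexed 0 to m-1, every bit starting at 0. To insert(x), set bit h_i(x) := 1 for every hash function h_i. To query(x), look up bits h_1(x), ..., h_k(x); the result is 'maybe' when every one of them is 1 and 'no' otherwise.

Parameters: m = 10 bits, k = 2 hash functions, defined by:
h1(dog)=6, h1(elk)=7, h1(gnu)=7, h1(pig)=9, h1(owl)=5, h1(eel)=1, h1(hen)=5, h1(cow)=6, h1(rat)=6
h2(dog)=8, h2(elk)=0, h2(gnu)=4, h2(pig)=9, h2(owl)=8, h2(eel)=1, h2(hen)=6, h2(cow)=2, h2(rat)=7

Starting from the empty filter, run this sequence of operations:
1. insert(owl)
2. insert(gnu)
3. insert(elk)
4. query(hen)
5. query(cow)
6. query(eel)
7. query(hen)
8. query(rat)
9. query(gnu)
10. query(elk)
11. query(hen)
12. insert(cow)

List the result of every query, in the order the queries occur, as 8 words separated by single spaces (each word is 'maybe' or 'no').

Start: bits=0000000000
Op 1: insert owl -> sets bits 5 8 -> bits=0000010010
Op 2: insert gnu -> sets bits 4 7 -> bits=0000110110
Op 3: insert elk -> sets bits 0 7 -> bits=1000110110
Op 4: query hen -> checks bit5=1, bit6=0 (has a 0) -> no
Op 5: query cow -> checks bit2=0, bit6=0 (has a 0) -> no
Op 6: query eel -> checks bit1=0 (has a 0) -> no
Op 7: query hen -> checks bit5=1, bit6=0 (has a 0) -> no
Op 8: query rat -> checks bit6=0, bit7=1 (has a 0) -> no
Op 9: query gnu -> checks bit4=1, bit7=1 (all 1) -> maybe
Op 10: query elk -> checks bit0=1, bit7=1 (all 1) -> maybe
Op 11: query hen -> checks bit5=1, bit6=0 (has a 0) -> no
Op 12: insert cow -> sets bits 2 6 -> bits=1010111110
Query results in order: no no no no no maybe maybe no

Answer: no no no no no maybe maybe no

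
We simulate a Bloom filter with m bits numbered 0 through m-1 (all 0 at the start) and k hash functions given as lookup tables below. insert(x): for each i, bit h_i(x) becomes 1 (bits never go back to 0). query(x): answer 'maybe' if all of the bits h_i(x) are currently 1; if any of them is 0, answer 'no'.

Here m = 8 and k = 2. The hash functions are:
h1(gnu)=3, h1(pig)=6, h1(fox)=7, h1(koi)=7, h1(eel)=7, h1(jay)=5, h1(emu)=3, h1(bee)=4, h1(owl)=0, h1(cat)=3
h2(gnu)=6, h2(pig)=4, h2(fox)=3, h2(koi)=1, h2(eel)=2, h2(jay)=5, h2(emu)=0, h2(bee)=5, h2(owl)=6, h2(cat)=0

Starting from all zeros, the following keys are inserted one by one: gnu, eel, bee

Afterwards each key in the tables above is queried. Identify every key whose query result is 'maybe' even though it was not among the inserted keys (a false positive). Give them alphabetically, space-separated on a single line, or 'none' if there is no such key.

Start: bits=00000000
After insert 'gnu': sets bits 3 6 -> bits=00010010
After insert 'eel': sets bits 2 7 -> bits=00110011
After insert 'bee': sets bits 4 5 -> bits=00111111
Not inserted: cat emu fox jay koi owl pig — query each against bits=00111111:
query cat: checks bit0=0, bit3=1 (has a 0) -> no => not a false positive
query emu: checks bit0=0, bit3=1 (has a 0) -> no => not a false positive
query fox: checks bit3=1, bit7=1 (all 1) -> maybe => FALSE POSITIVE
query jay: checks bit5=1 (all 1) -> maybe => FALSE POSITIVE
query koi: checks bit1=0, bit7=1 (has a 0) -> no => not a false positive
query owl: checks bit0=0, bit6=1 (has a 0) -> no => not a false positive
query pig: checks bit4=1, bit6=1 (all 1) -> maybe => FALSE POSITIVE
False positives (alphabetical): fox jay pig

Answer: fox jay pig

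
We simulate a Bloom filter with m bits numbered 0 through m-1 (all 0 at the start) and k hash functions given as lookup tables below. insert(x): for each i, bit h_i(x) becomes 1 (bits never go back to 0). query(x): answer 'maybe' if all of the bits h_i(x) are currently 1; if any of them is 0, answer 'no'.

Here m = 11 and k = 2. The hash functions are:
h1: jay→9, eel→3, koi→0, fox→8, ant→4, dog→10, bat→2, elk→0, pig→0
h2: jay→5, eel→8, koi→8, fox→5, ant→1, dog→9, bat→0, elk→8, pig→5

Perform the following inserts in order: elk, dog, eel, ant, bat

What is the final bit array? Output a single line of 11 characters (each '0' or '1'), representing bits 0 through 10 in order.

Start: bits=00000000000
After insert 'elk': sets bits 0 8 -> bits=10000000100
After insert 'dog': sets bits 9 10 -> bits=10000000111
After insert 'eel': sets bits 3 8 -> bits=10010000111
After insert 'ant': sets bits 1 4 -> bits=11011000111
After insert 'bat': sets bits 0 2 -> bits=11111000111

Answer: 11111000111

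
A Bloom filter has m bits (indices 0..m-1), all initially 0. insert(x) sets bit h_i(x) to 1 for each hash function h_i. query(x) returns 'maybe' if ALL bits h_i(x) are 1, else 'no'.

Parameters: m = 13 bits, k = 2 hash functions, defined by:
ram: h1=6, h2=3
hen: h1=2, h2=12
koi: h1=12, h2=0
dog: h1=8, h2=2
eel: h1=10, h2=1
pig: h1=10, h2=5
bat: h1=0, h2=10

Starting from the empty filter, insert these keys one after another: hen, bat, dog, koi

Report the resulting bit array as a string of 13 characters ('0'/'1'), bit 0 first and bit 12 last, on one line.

Start: bits=0000000000000
After insert 'hen': sets bits 2 12 -> bits=0010000000001
After insert 'bat': sets bits 0 10 -> bits=1010000000101
After insert 'dog': sets bits 2 8 -> bits=1010000010101
After insert 'koi': sets bits 0 12 -> bits=1010000010101

Answer: 1010000010101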